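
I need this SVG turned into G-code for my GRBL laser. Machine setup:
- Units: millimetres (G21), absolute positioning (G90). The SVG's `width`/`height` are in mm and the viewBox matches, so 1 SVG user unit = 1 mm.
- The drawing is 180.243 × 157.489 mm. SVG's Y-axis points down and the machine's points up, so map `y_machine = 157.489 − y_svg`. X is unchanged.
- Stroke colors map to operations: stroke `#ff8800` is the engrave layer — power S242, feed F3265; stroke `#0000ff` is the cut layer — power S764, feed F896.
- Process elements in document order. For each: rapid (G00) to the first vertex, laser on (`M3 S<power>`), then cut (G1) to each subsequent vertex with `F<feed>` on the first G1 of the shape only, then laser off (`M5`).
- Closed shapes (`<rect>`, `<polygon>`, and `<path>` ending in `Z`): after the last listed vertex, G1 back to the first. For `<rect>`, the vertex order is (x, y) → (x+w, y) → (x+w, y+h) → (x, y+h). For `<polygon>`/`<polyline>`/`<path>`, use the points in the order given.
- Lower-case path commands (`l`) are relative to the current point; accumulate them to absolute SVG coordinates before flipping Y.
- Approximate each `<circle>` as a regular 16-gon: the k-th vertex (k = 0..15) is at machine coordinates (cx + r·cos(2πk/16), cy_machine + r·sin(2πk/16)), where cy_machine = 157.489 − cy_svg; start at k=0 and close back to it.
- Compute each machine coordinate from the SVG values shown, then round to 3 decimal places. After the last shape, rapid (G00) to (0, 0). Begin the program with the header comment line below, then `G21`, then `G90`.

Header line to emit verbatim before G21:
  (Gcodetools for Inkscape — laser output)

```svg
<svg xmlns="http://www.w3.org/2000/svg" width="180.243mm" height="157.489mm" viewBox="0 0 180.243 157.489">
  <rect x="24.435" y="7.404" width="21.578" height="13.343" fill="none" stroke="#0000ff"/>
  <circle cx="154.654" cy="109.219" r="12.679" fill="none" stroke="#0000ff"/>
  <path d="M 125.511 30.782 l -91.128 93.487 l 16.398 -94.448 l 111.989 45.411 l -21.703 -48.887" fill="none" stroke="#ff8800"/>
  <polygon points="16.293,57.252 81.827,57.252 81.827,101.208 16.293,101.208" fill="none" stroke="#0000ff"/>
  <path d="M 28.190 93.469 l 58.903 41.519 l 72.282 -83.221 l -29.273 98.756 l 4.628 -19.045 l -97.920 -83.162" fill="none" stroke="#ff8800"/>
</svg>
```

(Gcodetools for Inkscape — laser output)
G21
G90
G00 X24.435 Y150.085
M3 S764
G1 X46.013 Y150.085 F896
G1 X46.013 Y136.742
G1 X24.435 Y136.742
G1 X24.435 Y150.085
M5
G00 X167.333 Y48.270
M3 S764
G1 X166.368 Y53.122 F896
G1 X163.619 Y57.235
G1 X159.506 Y59.984
G1 X154.654 Y60.949
G1 X149.802 Y59.984
G1 X145.689 Y57.235
G1 X142.940 Y53.122
G1 X141.975 Y48.270
G1 X142.940 Y43.418
G1 X145.689 Y39.305
G1 X149.802 Y36.556
G1 X154.654 Y35.591
G1 X159.506 Y36.556
G1 X163.619 Y39.305
G1 X166.368 Y43.418
G1 X167.333 Y48.270
M5
G00 X125.511 Y126.707
M3 S242
G1 X34.383 Y33.220 F3265
G1 X50.781 Y127.668
G1 X162.770 Y82.257
G1 X141.067 Y131.144
M5
G00 X16.293 Y100.237
M3 S764
G1 X81.827 Y100.237 F896
G1 X81.827 Y56.281
G1 X16.293 Y56.281
G1 X16.293 Y100.237
M5
G00 X28.190 Y64.020
M3 S242
G1 X87.093 Y22.501 F3265
G1 X159.375 Y105.722
G1 X130.102 Y6.966
G1 X134.730 Y26.011
G1 X36.810 Y109.173
M5
G00 X0.000 Y0.000

Since the viewBox matches the mm dimensions, user units are millimetres directly. The only transform is the Y-flip y_m = 157.489 − y_svg.

Shape 1 is a rectangle drawn with `<rect>`. Its stroke #0000ff means cut at S764, F896. After flipping Y the toolpath is (24.435,150.085) → (46.013,150.085) → (46.013,136.742) → (24.435,136.742) → (24.435,150.085), returning to the start.

Shape 2 is a circle drawn with `<circle>`. Its stroke #0000ff means cut at S764, F896. After flipping Y the toolpath is (167.333,48.270) → (166.368,53.122) → (163.619,57.235) → (159.506,59.984) → (154.654,60.949) → (149.802,59.984) → (145.689,57.235) → (142.940,53.122) → (141.975,48.270) → (142.940,43.418) → (145.689,39.305) → (149.802,36.556) → (154.654,35.591) → (159.506,36.556) → (163.619,39.305) → (166.368,43.418) → (167.333,48.270), returning to the start.

Shape 3 is a open polyline drawn with `<path>`. Its stroke #ff8800 means engrave at S242, F3265. After flipping Y the toolpath is (125.511,126.707) → (34.383,33.220) → (50.781,127.668) → (162.770,82.257) → (141.067,131.144).

Shape 4 is a rectangle drawn with `<polygon>`. Its stroke #0000ff means cut at S764, F896. After flipping Y the toolpath is (16.293,100.237) → (81.827,100.237) → (81.827,56.281) → (16.293,56.281) → (16.293,100.237), returning to the start.

Shape 5 is a open polyline drawn with `<path>`. Its stroke #ff8800 means engrave at S242, F3265. After flipping Y the toolpath is (28.190,64.020) → (87.093,22.501) → (159.375,105.722) → (130.102,6.966) → (134.730,26.011) → (36.810,109.173).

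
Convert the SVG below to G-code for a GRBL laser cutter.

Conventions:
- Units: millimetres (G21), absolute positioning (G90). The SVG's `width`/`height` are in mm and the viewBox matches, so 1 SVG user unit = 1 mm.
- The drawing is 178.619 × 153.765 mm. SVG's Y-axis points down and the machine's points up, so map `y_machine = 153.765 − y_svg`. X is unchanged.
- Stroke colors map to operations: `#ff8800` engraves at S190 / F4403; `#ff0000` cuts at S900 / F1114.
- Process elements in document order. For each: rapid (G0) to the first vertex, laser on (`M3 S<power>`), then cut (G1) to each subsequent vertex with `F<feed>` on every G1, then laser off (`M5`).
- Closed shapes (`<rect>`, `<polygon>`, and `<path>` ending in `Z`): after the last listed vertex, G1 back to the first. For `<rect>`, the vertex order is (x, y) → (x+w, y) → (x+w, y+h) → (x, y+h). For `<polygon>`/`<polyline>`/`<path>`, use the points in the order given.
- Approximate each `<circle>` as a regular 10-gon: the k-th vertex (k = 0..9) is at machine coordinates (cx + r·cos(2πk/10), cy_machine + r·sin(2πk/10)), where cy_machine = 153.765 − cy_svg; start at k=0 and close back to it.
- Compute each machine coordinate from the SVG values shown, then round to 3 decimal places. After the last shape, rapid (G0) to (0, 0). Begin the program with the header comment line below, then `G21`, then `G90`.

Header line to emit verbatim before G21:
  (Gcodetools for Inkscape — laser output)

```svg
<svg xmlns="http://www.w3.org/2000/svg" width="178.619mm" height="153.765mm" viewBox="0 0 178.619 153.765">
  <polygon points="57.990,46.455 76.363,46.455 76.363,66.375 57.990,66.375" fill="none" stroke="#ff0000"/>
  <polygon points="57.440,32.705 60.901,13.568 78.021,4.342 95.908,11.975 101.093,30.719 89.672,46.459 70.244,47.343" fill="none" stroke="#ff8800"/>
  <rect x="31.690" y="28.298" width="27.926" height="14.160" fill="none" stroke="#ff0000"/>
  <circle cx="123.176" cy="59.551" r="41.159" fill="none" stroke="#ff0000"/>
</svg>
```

Since the viewBox matches the mm dimensions, user units are millimetres directly. The only transform is the Y-flip y_m = 153.765 − y_svg.

Shape 1 is a rectangle drawn with `<polygon>`. Its stroke #ff0000 means cut at S900, F1114. After flipping Y the toolpath is (57.990,107.310) → (76.363,107.310) → (76.363,87.390) → (57.990,87.390) → (57.990,107.310), returning to the start.

Shape 2 is a regular polygon drawn with `<polygon>`. Its stroke #ff8800 means engrave at S190, F4403. After flipping Y the toolpath is (57.440,121.060) → (60.901,140.197) → (78.021,149.423) → (95.908,141.790) → (101.093,123.046) → (89.672,107.306) → (70.244,106.422) → (57.440,121.060), returning to the start.

Shape 3 is a rectangle drawn with `<rect>`. Its stroke #ff0000 means cut at S900, F1114. After flipping Y the toolpath is (31.690,125.467) → (59.616,125.467) → (59.616,111.307) → (31.690,111.307) → (31.690,125.467), returning to the start.

Shape 4 is a circle drawn with `<circle>`. Its stroke #ff0000 means cut at S900, F1114. After flipping Y the toolpath is (164.335,94.214) → (156.474,118.407) → (135.895,133.359) → (110.457,133.359) → (89.878,118.407) → (82.017,94.214) → (89.878,70.021) → (110.457,55.069) → (135.895,55.069) → (156.474,70.021) → (164.335,94.214), returning to the start.

(Gcodetools for Inkscape — laser output)
G21
G90
G0 X57.990 Y107.310
M3 S900
G1 X76.363 Y107.310 F1114
G1 X76.363 Y87.390 F1114
G1 X57.990 Y87.390 F1114
G1 X57.990 Y107.310 F1114
M5
G0 X57.440 Y121.060
M3 S190
G1 X60.901 Y140.197 F4403
G1 X78.021 Y149.423 F4403
G1 X95.908 Y141.790 F4403
G1 X101.093 Y123.046 F4403
G1 X89.672 Y107.306 F4403
G1 X70.244 Y106.422 F4403
G1 X57.440 Y121.060 F4403
M5
G0 X31.690 Y125.467
M3 S900
G1 X59.616 Y125.467 F1114
G1 X59.616 Y111.307 F1114
G1 X31.690 Y111.307 F1114
G1 X31.690 Y125.467 F1114
M5
G0 X164.335 Y94.214
M3 S900
G1 X156.474 Y118.407 F1114
G1 X135.895 Y133.359 F1114
G1 X110.457 Y133.359 F1114
G1 X89.878 Y118.407 F1114
G1 X82.017 Y94.214 F1114
G1 X89.878 Y70.021 F1114
G1 X110.457 Y55.069 F1114
G1 X135.895 Y55.069 F1114
G1 X156.474 Y70.021 F1114
G1 X164.335 Y94.214 F1114
M5
G0 X0.000 Y0.000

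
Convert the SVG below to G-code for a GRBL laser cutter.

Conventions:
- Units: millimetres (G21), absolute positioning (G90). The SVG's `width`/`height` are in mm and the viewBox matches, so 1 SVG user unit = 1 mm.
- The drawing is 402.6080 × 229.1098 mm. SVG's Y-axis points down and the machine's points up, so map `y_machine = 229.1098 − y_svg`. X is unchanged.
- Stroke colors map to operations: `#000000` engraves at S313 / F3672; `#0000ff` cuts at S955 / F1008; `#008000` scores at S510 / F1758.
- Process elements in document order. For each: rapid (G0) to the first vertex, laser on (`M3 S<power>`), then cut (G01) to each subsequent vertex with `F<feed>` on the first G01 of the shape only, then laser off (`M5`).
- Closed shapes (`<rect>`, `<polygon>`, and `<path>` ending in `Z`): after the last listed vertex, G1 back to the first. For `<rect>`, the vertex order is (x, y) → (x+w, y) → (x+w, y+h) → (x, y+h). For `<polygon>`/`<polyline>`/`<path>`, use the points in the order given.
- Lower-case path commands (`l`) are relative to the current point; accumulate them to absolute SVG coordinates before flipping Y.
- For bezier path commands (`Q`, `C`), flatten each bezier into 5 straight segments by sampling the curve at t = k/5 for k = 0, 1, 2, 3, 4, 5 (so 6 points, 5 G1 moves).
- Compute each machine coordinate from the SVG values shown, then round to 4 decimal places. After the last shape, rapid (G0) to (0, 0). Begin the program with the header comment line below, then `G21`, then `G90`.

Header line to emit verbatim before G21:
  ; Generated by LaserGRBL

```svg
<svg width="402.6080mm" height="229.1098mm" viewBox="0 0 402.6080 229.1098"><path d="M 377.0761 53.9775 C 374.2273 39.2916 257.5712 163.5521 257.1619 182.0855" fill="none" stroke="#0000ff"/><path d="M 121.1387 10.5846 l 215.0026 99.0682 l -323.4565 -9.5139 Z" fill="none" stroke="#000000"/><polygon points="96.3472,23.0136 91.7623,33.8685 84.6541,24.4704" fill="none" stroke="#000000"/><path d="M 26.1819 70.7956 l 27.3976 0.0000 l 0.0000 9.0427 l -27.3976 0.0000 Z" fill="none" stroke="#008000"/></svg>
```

; Generated by LaserGRBL
G21
G90
G0 X377.0761 Y175.1323
M3 S955
G01 X363.5504 Y169.2277 F1008
G01 X333.7535 Y141.7202
G01 X298.7281 Y104.3543
G01 X269.5167 Y68.8742
G01 X257.1619 Y47.0243
M5
G0 X121.1387 Y218.5252
M3 S313
G01 X336.1413 Y119.4570 F3672
G01 X12.6848 Y128.9709
G01 X121.1387 Y218.5252
M5
G0 X96.3472 Y206.0962
M3 S313
G01 X91.7623 Y195.2413 F3672
G01 X84.6541 Y204.6394
G01 X96.3472 Y206.0962
M5
G0 X26.1819 Y158.3142
M3 S510
G01 X53.5795 Y158.3142 F1758
G01 X53.5795 Y149.2715
G01 X26.1819 Y149.2715
G01 X26.1819 Y158.3142
M5
G0 X0.0000 Y0.0000

viewBox `0 0 402.6080 229.1098` with mm width/height → 1 unit = 1 mm. Flip: y_m = 229.1098 − y_svg.

**Shape 1** — `<path>` cubic bezier, stroke `#0000ff` → cut (S955, F1008). Control points (SVG): P0=(377.0761,53.9775), P1=(374.2273,39.2916), P2=(257.5712,163.5521), P3=(257.1619,182.0855); sampled at t=k/5. Machine vertices: (377.0761,175.1323) → (363.5504,169.2277) → (333.7535,141.7202) → (298.7281,104.3543) → (269.5167,68.8742) → (257.1619,47.0243). Open path.

**Shape 2** — `<path>` closed polygon, stroke `#000000` → engrave (S313, F3672). Machine vertices: (121.1387,218.5252) → (336.1413,119.4570) → (12.6848,128.9709) → (121.1387,218.5252). Closed: final G1 returns to the first vertex.

**Shape 3** — `<polygon>` regular polygon, stroke `#000000` → engrave (S313, F3672). Machine vertices: (96.3472,206.0962) → (91.7623,195.2413) → (84.6541,204.6394) → (96.3472,206.0962). Closed: final G1 returns to the first vertex.

**Shape 4** — `<path>` rectangle, stroke `#008000` → score (S510, F1758). Machine vertices: (26.1819,158.3142) → (53.5795,158.3142) → (53.5795,149.2715) → (26.1819,149.2715) → (26.1819,158.3142). Closed: final G1 returns to the first vertex.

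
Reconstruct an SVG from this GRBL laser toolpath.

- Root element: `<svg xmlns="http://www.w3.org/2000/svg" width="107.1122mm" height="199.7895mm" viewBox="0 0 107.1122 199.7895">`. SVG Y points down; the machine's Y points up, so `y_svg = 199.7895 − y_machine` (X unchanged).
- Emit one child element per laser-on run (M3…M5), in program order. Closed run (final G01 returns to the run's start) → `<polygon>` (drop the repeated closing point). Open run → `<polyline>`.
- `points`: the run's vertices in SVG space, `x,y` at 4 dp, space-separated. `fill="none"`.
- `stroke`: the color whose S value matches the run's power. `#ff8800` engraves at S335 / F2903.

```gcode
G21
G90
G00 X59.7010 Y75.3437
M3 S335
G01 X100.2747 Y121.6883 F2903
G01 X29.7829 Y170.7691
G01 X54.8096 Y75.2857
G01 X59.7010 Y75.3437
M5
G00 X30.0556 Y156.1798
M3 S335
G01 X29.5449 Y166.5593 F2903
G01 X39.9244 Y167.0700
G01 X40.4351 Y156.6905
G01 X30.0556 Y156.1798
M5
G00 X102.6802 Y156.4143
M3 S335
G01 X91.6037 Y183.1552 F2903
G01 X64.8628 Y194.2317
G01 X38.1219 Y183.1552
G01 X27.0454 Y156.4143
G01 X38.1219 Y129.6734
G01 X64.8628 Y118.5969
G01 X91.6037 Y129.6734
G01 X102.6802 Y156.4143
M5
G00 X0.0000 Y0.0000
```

y_svg = 199.7895 − y_m. Every run uses S335, so all elements get stroke `#ff8800` (engrave).

[1] closed run; points: 59.7010,124.4458 100.2747,78.1012 29.7829,29.0204 54.8096,124.5038

[2] closed run; points: 30.0556,43.6097 29.5449,33.2302 39.9244,32.7195 40.4351,43.0990

[3] closed run; points: 102.6802,43.3752 91.6037,16.6343 64.8628,5.5578 38.1219,16.6343 27.0454,43.3752 38.1219,70.1161 64.8628,81.1926 91.6037,70.1161

<svg xmlns="http://www.w3.org/2000/svg" width="107.1122mm" height="199.7895mm" viewBox="0 0 107.1122 199.7895">
  <polygon points="59.7010,124.4458 100.2747,78.1012 29.7829,29.0204 54.8096,124.5038" fill="none" stroke="#ff8800"/>
  <polygon points="30.0556,43.6097 29.5449,33.2302 39.9244,32.7195 40.4351,43.0990" fill="none" stroke="#ff8800"/>
  <polygon points="102.6802,43.3752 91.6037,16.6343 64.8628,5.5578 38.1219,16.6343 27.0454,43.3752 38.1219,70.1161 64.8628,81.1926 91.6037,70.1161" fill="none" stroke="#ff8800"/>
</svg>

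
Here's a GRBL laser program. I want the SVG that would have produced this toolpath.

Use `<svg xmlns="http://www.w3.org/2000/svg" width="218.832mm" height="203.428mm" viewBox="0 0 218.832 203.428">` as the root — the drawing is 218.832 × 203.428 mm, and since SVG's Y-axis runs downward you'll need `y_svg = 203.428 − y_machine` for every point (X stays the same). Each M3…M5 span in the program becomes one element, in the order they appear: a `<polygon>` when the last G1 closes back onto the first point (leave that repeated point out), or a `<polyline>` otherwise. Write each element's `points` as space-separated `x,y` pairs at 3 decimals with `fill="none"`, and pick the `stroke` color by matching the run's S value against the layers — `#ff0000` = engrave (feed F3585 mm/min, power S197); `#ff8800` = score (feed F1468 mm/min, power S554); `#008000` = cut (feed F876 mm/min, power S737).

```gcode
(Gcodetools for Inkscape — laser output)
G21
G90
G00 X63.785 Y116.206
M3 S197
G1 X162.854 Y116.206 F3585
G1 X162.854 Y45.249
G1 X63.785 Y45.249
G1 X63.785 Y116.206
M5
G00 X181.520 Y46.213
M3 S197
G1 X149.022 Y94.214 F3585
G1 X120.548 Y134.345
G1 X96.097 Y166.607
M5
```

<svg xmlns="http://www.w3.org/2000/svg" width="218.832mm" height="203.428mm" viewBox="0 0 218.832 203.428">
  <polygon points="63.785,87.222 162.854,87.222 162.854,158.179 63.785,158.179" fill="none" stroke="#ff0000"/>
  <polyline points="181.520,157.215 149.022,109.214 120.548,69.083 96.097,36.821" fill="none" stroke="#ff0000"/>
</svg>

Each laser-on run becomes one SVG element. Flip Y back into SVG space with y_svg = 203.428 − y_machine. Every run uses S197, so all elements get stroke `#ff0000` (engrave).

Run 1: The run returns to its start, so emit a `<polygon>` with points (Y-flipped): 63.785,87.222 162.854,87.222 162.854,158.179 63.785,158.179.

Run 2: The run is open, so emit a `<polyline>` with points (Y-flipped): 181.520,157.215 149.022,109.214 120.548,69.083 96.097,36.821.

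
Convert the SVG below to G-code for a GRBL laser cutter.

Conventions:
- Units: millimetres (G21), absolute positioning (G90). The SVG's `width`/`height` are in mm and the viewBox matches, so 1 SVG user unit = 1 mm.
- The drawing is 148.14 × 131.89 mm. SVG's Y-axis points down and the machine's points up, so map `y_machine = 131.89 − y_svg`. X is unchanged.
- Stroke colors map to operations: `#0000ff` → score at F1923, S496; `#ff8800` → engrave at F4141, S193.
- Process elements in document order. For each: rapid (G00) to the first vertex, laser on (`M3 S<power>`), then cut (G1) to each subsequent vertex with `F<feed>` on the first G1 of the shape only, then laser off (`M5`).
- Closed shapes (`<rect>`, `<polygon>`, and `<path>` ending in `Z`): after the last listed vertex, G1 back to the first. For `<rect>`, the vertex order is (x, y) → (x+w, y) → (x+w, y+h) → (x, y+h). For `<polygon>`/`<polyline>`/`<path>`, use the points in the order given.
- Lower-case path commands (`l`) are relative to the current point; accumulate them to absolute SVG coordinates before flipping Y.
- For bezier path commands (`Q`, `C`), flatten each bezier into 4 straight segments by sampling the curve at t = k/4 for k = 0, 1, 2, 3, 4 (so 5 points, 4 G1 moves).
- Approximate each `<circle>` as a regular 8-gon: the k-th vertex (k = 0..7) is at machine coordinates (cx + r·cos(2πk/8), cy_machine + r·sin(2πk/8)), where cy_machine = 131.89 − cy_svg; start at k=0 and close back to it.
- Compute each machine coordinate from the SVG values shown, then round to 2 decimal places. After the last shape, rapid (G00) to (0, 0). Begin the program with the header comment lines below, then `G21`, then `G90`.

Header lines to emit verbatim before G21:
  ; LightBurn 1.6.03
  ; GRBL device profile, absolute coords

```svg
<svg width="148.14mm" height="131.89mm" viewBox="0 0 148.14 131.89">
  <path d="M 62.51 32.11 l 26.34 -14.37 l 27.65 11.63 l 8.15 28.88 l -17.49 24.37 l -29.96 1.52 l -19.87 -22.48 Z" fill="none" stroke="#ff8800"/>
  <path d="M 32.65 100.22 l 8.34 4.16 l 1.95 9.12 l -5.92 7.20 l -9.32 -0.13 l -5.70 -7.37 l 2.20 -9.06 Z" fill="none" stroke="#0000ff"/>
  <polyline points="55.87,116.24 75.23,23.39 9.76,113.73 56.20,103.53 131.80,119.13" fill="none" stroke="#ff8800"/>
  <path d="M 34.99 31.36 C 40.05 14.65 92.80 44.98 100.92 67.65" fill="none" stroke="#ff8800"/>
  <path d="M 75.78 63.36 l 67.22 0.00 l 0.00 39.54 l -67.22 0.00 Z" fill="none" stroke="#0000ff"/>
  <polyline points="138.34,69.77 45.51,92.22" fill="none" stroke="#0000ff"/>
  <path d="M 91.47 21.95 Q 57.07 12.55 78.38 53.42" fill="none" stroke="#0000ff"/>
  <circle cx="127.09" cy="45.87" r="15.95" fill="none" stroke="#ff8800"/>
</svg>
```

; LightBurn 1.6.03
; GRBL device profile, absolute coords
G21
G90
G00 X62.51 Y99.78
M3 S193
G1 X88.85 Y114.15 F4141
G1 X116.50 Y102.52
G1 X124.65 Y73.64
G1 X107.16 Y49.27
G1 X77.20 Y47.75
G1 X57.33 Y70.23
G1 X62.51 Y99.78
M5
G00 X32.65 Y31.67
M3 S496
G1 X40.99 Y27.51 F1923
G1 X42.94 Y18.39
G1 X37.02 Y11.19
G1 X27.70 Y11.32
G1 X22.00 Y18.69
G1 X24.20 Y27.75
G1 X32.65 Y31.67
M5
G00 X55.87 Y15.65
M3 S193
G1 X75.23 Y108.50 F4141
G1 X9.76 Y18.16
G1 X56.20 Y28.36
G1 X131.80 Y12.76
M5
G00 X34.99 Y100.53
M3 S193
G1 X46.28 Y105.10 F4141
G1 X66.81 Y97.15
G1 X87.90 Y81.82
G1 X100.92 Y64.24
M5
G00 X75.78 Y68.53
M3 S496
G1 X143.00 Y68.53 F1923
G1 X143.00 Y28.99
G1 X75.78 Y28.99
G1 X75.78 Y68.53
M5
G00 X138.34 Y62.12
M3 S496
G1 X45.51 Y39.67 F1923
M5
G00 X91.47 Y109.94
M3 S496
G1 X77.75 Y111.50 F1923
G1 X71.00 Y106.77
G1 X71.21 Y95.76
G1 X78.38 Y78.47
M5
G00 X143.04 Y86.02
M3 S193
G1 X138.37 Y97.30 F4141
G1 X127.09 Y101.97
G1 X115.81 Y97.30
G1 X111.14 Y86.02
G1 X115.81 Y74.74
G1 X127.09 Y70.07
G1 X138.37 Y74.74
G1 X143.04 Y86.02
M5
G00 X0.00 Y0.00

1 u = 1 mm; y_m = 131.89 − y.

[1] `<path>` regular polygon, #ff8800→engrave S193 F4141: (62.51,99.78) → (88.85,114.15) → (116.50,102.52) → (124.65,73.64) → (107.16,49.27) → (77.20,47.75) → (57.33,70.23) → (62.51,99.78) (closed)

[2] `<path>` regular polygon, #0000ff→score S496 F1923: (32.65,31.67) → (40.99,27.51) → (42.94,18.39) → (37.02,11.19) → (27.70,11.32) → (22.00,18.69) → (24.20,27.75) → (32.65,31.67) (closed)

[3] `<polyline>` open polyline, #ff8800→engrave S193 F4141: (55.87,15.65) → (75.23,108.50) → (9.76,18.16) → (56.20,28.36) → (131.80,12.76)

[4] `<path>` cubic bezier, #ff8800→engrave S193 F4141: (34.99,100.53) → (46.28,105.10) → (66.81,97.15) → (87.90,81.82) → (100.92,64.24)

[5] `<path>` rectangle, #0000ff→score S496 F1923: (75.78,68.53) → (143.00,68.53) → (143.00,28.99) → (75.78,28.99) → (75.78,68.53) (closed)

[6] `<polyline>` line segment, #0000ff→score S496 F1923: (138.34,62.12) → (45.51,39.67)

[7] `<path>` quadratic bezier, #0000ff→score S496 F1923: (91.47,109.94) → (77.75,111.50) → (71.00,106.77) → (71.21,95.76) → (78.38,78.47)

[8] `<circle>` circle, #ff8800→engrave S193 F4141: (143.04,86.02) → (138.37,97.30) → (127.09,101.97) → (115.81,97.30) → (111.14,86.02) → (115.81,74.74) → (127.09,70.07) → (138.37,74.74) → (143.04,86.02) (closed)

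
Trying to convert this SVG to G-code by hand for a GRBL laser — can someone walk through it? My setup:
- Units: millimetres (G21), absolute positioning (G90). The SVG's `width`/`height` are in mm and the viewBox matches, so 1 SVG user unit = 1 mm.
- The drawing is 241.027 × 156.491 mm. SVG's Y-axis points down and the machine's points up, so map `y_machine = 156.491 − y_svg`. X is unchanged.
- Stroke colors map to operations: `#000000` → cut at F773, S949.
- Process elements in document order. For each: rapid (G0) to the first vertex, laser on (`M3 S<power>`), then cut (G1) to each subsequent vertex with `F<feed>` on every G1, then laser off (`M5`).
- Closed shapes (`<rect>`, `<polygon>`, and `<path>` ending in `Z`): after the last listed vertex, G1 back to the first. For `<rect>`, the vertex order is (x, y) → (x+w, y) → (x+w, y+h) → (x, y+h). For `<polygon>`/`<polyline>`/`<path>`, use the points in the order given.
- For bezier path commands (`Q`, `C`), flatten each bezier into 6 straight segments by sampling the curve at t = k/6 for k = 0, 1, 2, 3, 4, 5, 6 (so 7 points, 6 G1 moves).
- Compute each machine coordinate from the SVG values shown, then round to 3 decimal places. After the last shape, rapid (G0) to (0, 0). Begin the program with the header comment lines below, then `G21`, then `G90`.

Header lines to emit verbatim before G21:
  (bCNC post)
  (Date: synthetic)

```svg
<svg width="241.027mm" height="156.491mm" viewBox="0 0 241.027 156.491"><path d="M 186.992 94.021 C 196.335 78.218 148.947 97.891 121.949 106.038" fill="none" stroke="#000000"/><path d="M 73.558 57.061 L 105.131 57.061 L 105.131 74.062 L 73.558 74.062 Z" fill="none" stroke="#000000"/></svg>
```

(bCNC post)
(Date: synthetic)
G21
G90
G0 X186.992 Y62.470
M3 S949
G1 X187.293 Y67.633 F773
G1 X180.281 Y68.188 F773
G1 X168.098 Y65.443 F773
G1 X152.887 Y60.701 F773
G1 X136.790 Y55.269 F773
G1 X121.949 Y50.453 F773
M5
G0 X73.558 Y99.430
M3 S949
G1 X105.131 Y99.430 F773
G1 X105.131 Y82.429 F773
G1 X73.558 Y82.429 F773
G1 X73.558 Y99.430 F773
M5
G0 X0.000 Y0.000

1 u = 1 mm; y_m = 156.491 − y.

[1] `<path>` cubic bezier, #000000→cut S949 F773: (186.992,62.470) → (187.293,67.633) → (180.281,68.188) → (168.098,65.443) → (152.887,60.701) → (136.790,55.269) → (121.949,50.453)

[2] `<path>` rectangle, #000000→cut S949 F773: (73.558,99.430) → (105.131,99.430) → (105.131,82.429) → (73.558,82.429) → (73.558,99.430) (closed)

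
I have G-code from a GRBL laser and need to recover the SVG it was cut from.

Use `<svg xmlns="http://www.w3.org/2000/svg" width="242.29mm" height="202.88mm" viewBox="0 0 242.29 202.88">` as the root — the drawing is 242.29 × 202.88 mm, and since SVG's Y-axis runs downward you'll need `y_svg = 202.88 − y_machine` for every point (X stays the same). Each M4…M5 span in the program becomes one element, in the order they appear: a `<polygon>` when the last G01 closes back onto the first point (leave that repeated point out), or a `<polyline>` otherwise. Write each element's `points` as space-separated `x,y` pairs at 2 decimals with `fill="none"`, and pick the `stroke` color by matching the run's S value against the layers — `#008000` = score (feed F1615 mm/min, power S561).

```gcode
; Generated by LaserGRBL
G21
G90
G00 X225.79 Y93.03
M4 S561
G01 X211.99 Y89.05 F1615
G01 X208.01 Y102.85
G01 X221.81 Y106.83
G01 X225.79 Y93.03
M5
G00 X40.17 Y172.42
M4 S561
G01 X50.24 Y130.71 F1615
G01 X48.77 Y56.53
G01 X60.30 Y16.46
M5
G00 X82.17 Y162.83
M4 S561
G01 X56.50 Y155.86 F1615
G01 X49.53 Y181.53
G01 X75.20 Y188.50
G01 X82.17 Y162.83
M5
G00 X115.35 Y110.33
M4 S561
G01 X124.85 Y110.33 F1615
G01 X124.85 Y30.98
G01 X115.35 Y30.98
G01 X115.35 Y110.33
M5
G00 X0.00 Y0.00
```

Machine Y-up, SVG Y-down with viewBox height 202.88, so y_svg = 202.88 − y_machine; X carries over. Every run uses S561, so all elements get stroke `#008000` (score).

Run 1: The run returns to its start, so emit a `<polygon>` with points (Y-flipped): 225.79,109.85 211.99,113.83 208.01,100.03 221.81,96.05.

Run 2: The run is open, so emit a `<polyline>` with points (Y-flipped): 40.17,30.46 50.24,72.17 48.77,146.35 60.30,186.42.

Run 3: The run returns to its start, so emit a `<polygon>` with points (Y-flipped): 82.17,40.05 56.50,47.02 49.53,21.35 75.20,14.38.

Run 4: The run returns to its start, so emit a `<polygon>` with points (Y-flipped): 115.35,92.55 124.85,92.55 124.85,171.90 115.35,171.90.

<svg xmlns="http://www.w3.org/2000/svg" width="242.29mm" height="202.88mm" viewBox="0 0 242.29 202.88">
  <polygon points="225.79,109.85 211.99,113.83 208.01,100.03 221.81,96.05" fill="none" stroke="#008000"/>
  <polyline points="40.17,30.46 50.24,72.17 48.77,146.35 60.30,186.42" fill="none" stroke="#008000"/>
  <polygon points="82.17,40.05 56.50,47.02 49.53,21.35 75.20,14.38" fill="none" stroke="#008000"/>
  <polygon points="115.35,92.55 124.85,92.55 124.85,171.90 115.35,171.90" fill="none" stroke="#008000"/>
</svg>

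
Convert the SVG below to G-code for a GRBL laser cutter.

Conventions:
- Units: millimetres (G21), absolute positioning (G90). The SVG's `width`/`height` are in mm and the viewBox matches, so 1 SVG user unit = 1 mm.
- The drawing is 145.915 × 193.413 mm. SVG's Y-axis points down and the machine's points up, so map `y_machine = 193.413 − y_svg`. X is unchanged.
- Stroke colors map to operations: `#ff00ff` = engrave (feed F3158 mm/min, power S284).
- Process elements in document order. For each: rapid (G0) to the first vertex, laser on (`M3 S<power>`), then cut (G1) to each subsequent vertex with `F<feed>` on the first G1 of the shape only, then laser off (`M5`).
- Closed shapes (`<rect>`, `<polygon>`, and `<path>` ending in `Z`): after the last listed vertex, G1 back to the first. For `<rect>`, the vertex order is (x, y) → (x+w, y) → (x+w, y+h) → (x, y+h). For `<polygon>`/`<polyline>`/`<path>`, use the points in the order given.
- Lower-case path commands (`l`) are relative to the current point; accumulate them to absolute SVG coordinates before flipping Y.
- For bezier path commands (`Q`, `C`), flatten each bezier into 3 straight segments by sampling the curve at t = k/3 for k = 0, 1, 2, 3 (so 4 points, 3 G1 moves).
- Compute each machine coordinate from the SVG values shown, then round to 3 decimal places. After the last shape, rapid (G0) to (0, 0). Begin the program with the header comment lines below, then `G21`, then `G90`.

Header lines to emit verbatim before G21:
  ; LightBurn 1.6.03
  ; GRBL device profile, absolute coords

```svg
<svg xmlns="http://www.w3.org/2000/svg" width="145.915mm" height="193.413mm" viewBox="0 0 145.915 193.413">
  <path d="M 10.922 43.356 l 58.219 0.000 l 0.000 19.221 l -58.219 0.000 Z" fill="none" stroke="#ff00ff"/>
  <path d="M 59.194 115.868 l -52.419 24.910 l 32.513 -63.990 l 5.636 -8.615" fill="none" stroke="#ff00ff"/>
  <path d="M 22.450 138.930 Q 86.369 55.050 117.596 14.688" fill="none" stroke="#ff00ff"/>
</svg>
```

viewBox `0 0 145.915 193.413` with mm width/height → 1 unit = 1 mm. Flip: y_m = 193.413 − y_svg.

**Shape 1** — `<path>` rectangle, stroke `#ff00ff` → engrave (S284, F3158). Machine vertices: (10.922,150.057) → (69.141,150.057) → (69.141,130.836) → (10.922,130.836) → (10.922,150.057). Closed: final G1 returns to the first vertex.

**Shape 2** — `<path>` open polyline, stroke `#ff00ff` → engrave (S284, F3158). Machine vertices: (59.194,77.545) → (6.775,52.635) → (39.288,116.625) → (44.924,125.240). Open path.

**Shape 3** — `<path>` quadratic bezier, stroke `#ff00ff` → engrave (S284, F3158). Control points (SVG): P0=(22.450,138.930), P1=(86.369,55.050), P2=(117.596,14.688); sampled at t=k/3. Machine vertices: (22.450,54.483) → (61.430,105.568) → (93.146,146.982) → (117.596,178.725). Open path.

; LightBurn 1.6.03
; GRBL device profile, absolute coords
G21
G90
G0 X10.922 Y150.057
M3 S284
G1 X69.141 Y150.057 F3158
G1 X69.141 Y130.836
G1 X10.922 Y130.836
G1 X10.922 Y150.057
M5
G0 X59.194 Y77.545
M3 S284
G1 X6.775 Y52.635 F3158
G1 X39.288 Y116.625
G1 X44.924 Y125.240
M5
G0 X22.450 Y54.483
M3 S284
G1 X61.430 Y105.568 F3158
G1 X93.146 Y146.982
G1 X117.596 Y178.725
M5
G0 X0.000 Y0.000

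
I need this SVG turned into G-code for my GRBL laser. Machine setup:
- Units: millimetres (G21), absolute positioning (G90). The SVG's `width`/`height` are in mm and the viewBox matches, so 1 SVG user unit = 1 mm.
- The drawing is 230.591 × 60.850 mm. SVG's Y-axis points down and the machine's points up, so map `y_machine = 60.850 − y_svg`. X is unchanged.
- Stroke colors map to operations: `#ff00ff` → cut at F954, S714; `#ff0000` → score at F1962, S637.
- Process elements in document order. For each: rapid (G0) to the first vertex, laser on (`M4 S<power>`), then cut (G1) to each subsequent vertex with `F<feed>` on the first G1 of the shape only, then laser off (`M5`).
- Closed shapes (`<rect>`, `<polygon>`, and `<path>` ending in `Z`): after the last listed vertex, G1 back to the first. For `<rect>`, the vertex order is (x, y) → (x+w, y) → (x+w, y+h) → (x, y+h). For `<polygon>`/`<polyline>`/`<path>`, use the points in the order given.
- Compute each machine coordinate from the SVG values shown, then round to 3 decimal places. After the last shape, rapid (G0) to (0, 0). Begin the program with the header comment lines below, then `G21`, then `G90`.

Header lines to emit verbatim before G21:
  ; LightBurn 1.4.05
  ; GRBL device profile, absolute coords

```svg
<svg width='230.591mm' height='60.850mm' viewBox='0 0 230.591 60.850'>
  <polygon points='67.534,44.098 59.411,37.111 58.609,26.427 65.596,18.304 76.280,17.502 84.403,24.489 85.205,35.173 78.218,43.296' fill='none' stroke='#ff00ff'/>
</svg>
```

; LightBurn 1.4.05
; GRBL device profile, absolute coords
G21
G90
G0 X67.534 Y16.752
M4 S714
G1 X59.411 Y23.739 F954
G1 X58.609 Y34.423
G1 X65.596 Y42.546
G1 X76.280 Y43.348
G1 X84.403 Y36.361
G1 X85.205 Y25.677
G1 X78.218 Y17.554
G1 X67.534 Y16.752
M5
G0 X0.000 Y0.000

1 u = 1 mm; y_m = 60.850 − y.

[1] `<polygon>` regular polygon, #ff00ff→cut S714 F954: (67.534,16.752) → (59.411,23.739) → (58.609,34.423) → (65.596,42.546) → (76.280,43.348) → (84.403,36.361) → (85.205,25.677) → (78.218,17.554) → (67.534,16.752) (closed)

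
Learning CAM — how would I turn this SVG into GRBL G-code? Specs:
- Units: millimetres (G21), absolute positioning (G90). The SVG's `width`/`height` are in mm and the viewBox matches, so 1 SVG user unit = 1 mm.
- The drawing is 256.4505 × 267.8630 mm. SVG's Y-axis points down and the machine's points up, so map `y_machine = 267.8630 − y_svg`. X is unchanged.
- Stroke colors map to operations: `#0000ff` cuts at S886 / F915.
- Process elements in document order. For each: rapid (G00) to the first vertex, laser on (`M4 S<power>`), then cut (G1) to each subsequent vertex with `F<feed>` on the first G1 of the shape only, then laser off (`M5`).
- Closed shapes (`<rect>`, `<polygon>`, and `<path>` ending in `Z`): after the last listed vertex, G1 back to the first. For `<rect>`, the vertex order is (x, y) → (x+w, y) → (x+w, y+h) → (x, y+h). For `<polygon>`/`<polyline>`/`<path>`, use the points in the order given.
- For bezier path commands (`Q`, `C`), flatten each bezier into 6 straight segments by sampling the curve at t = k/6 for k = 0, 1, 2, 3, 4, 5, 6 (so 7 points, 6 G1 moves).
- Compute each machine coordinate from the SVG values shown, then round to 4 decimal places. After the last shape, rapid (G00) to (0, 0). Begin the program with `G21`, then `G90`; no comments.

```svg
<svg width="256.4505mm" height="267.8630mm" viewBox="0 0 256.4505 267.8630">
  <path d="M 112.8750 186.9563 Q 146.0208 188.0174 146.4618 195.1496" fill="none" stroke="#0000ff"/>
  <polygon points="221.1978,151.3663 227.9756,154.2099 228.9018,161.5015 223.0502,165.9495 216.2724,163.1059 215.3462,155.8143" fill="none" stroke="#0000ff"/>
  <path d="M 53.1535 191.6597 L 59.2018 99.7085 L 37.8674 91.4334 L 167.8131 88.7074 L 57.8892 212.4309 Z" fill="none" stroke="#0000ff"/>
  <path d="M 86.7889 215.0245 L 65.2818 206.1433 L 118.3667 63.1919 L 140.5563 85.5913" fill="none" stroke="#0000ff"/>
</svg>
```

G21
G90
G00 X112.8750 Y80.9067
M4 S886
G1 X123.0151 Y80.3844 F915
G1 X131.3383 Y79.5247
G1 X137.8446 Y78.3278
G1 X142.5339 Y76.7936
G1 X145.4063 Y74.9222
G1 X146.4618 Y72.7134
M5
G00 X221.1978 Y116.4967
M4 S886
G1 X227.9756 Y113.6531 F915
G1 X228.9018 Y106.3615
G1 X223.0502 Y101.9135
G1 X216.2724 Y104.7571
G1 X215.3462 Y112.0487
G1 X221.1978 Y116.4967
M5
G00 X53.1535 Y76.2033
M4 S886
G1 X59.2018 Y168.1545 F915
G1 X37.8674 Y176.4296
G1 X167.8131 Y179.1556
G1 X57.8892 Y55.4321
G1 X53.1535 Y76.2033
M5
G00 X86.7889 Y52.8385
M4 S886
G1 X65.2818 Y61.7197 F915
G1 X118.3667 Y204.6711
G1 X140.5563 Y182.2717
M5
G00 X0.0000 Y0.0000

1 u = 1 mm; y_m = 267.8630 − y.

[1] `<path>` quadratic bezier, #0000ff→cut S886 F915: (112.8750,80.9067) → (123.0151,80.3844) → (131.3383,79.5247) → (137.8446,78.3278) → (142.5339,76.7936) → (145.4063,74.9222) → (146.4618,72.7134)

[2] `<polygon>` regular polygon, #0000ff→cut S886 F915: (221.1978,116.4967) → (227.9756,113.6531) → (228.9018,106.3615) → (223.0502,101.9135) → (216.2724,104.7571) → (215.3462,112.0487) → (221.1978,116.4967) (closed)

[3] `<path>` closed polygon, #0000ff→cut S886 F915: (53.1535,76.2033) → (59.2018,168.1545) → (37.8674,176.4296) → (167.8131,179.1556) → (57.8892,55.4321) → (53.1535,76.2033) (closed)

[4] `<path>` open polyline, #0000ff→cut S886 F915: (86.7889,52.8385) → (65.2818,61.7197) → (118.3667,204.6711) → (140.5563,182.2717)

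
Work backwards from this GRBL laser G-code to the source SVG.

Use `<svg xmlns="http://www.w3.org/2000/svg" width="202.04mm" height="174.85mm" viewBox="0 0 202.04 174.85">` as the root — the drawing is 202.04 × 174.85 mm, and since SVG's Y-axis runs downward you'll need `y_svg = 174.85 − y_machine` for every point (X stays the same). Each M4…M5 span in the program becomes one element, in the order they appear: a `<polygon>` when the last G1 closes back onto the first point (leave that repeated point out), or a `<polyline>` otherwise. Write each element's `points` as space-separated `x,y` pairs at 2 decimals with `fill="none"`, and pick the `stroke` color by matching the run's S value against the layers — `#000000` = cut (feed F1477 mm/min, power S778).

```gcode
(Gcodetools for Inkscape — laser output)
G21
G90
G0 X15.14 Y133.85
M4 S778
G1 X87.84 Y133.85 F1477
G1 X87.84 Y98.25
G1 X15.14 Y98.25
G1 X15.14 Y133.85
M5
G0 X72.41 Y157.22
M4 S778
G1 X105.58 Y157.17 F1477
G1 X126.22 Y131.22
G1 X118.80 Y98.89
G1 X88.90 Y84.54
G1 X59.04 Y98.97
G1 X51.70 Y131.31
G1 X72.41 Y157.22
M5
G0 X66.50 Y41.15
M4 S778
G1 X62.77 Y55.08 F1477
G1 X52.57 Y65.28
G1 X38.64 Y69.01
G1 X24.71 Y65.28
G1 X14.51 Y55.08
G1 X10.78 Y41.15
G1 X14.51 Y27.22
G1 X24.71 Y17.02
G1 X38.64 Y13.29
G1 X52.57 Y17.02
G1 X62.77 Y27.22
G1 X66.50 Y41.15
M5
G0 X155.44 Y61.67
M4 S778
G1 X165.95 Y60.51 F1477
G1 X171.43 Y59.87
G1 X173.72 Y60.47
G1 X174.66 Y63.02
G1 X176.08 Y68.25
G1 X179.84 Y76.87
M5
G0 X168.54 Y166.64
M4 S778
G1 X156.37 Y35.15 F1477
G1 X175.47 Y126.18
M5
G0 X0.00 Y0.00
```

<svg xmlns="http://www.w3.org/2000/svg" width="202.04mm" height="174.85mm" viewBox="0 0 202.04 174.85">
  <polygon points="15.14,41.00 87.84,41.00 87.84,76.60 15.14,76.60" fill="none" stroke="#000000"/>
  <polygon points="72.41,17.63 105.58,17.68 126.22,43.63 118.80,75.96 88.90,90.31 59.04,75.88 51.70,43.54" fill="none" stroke="#000000"/>
  <polygon points="66.50,133.70 62.77,119.77 52.57,109.57 38.64,105.84 24.71,109.57 14.51,119.77 10.78,133.70 14.51,147.63 24.71,157.83 38.64,161.56 52.57,157.83 62.77,147.63" fill="none" stroke="#000000"/>
  <polyline points="155.44,113.18 165.95,114.34 171.43,114.98 173.72,114.38 174.66,111.83 176.08,106.60 179.84,97.98" fill="none" stroke="#000000"/>
  <polyline points="168.54,8.21 156.37,139.70 175.47,48.67" fill="none" stroke="#000000"/>
</svg>

Machine Y-up, SVG Y-down with viewBox height 174.85, so y_svg = 174.85 − y_machine; X carries over. Every run uses S778, so all elements get stroke `#000000` (cut).

Run 1: The run returns to its start, so emit a `<polygon>` with points (Y-flipped): 15.14,41.00 87.84,41.00 87.84,76.60 15.14,76.60.

Run 2: The run returns to its start, so emit a `<polygon>` with points (Y-flipped): 72.41,17.63 105.58,17.68 126.22,43.63 118.80,75.96 88.90,90.31 59.04,75.88 51.70,43.54.

Run 3: The run returns to its start, so emit a `<polygon>` with points (Y-flipped): 66.50,133.70 62.77,119.77 52.57,109.57 38.64,105.84 24.71,109.57 14.51,119.77 10.78,133.70 14.51,147.63 24.71,157.83 38.64,161.56 52.57,157.83 62.77,147.63.

Run 4: The run is open, so emit a `<polyline>` with points (Y-flipped): 155.44,113.18 165.95,114.34 171.43,114.98 173.72,114.38 174.66,111.83 176.08,106.60 179.84,97.98.

Run 5: The run is open, so emit a `<polyline>` with points (Y-flipped): 168.54,8.21 156.37,139.70 175.47,48.67.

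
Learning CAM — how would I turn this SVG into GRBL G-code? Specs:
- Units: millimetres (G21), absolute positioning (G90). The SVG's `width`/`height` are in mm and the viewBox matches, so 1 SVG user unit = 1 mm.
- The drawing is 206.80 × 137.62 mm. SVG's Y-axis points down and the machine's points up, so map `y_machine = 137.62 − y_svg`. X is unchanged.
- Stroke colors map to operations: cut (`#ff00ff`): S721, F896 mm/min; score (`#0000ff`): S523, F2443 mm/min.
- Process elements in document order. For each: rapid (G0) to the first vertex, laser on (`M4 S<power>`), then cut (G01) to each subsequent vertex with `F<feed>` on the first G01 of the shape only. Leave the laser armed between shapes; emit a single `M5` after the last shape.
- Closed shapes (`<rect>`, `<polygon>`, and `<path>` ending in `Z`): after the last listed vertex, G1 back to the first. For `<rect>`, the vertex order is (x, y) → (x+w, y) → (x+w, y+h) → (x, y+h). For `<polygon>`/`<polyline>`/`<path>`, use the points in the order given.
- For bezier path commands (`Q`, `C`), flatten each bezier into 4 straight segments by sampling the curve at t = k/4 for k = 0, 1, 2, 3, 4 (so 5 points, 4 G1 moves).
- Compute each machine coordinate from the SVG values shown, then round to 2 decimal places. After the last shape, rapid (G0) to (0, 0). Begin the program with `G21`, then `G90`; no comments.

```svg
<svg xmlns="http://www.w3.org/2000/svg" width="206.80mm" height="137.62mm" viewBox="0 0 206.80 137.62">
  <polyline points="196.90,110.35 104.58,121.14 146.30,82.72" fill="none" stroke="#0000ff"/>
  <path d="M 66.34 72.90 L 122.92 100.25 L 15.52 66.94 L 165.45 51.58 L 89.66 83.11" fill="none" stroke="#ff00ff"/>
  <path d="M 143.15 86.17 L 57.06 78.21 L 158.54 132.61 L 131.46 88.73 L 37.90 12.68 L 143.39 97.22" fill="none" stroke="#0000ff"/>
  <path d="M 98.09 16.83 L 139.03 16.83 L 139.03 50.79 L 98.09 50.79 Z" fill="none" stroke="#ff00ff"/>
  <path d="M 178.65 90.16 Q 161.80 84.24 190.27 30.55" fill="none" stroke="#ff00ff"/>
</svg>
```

viewBox `0 0 206.80 137.62` with mm width/height → 1 unit = 1 mm. Flip: y_m = 137.62 − y_svg.

**Shape 1** — `<polyline>` open polyline, stroke `#0000ff` → score (S523, F2443). Machine vertices: (196.90,27.27) → (104.58,16.48) → (146.30,54.90). Open path.

**Shape 2** — `<path>` open polyline, stroke `#ff00ff` → cut (S721, F896). Machine vertices: (66.34,64.72) → (122.92,37.37) → (15.52,70.68) → (165.45,86.04) → (89.66,54.51). Open path.

**Shape 3** — `<path>` open polyline, stroke `#0000ff` → score (S523, F2443). Machine vertices: (143.15,51.45) → (57.06,59.41) → (158.54,5.01) → (131.46,48.89) → (37.90,124.94) → (143.39,40.40). Open path.

**Shape 4** — `<path>` rectangle, stroke `#ff00ff` → cut (S721, F896). Machine vertices: (98.09,120.79) → (139.03,120.79) → (139.03,86.83) → (98.09,86.83) → (98.09,120.79). Closed: final G1 returns to the first vertex.

**Shape 5** — `<path>` quadratic bezier, stroke `#ff00ff` → cut (S721, F896). Control points (SVG): P0=(178.65,90.16), P1=(161.80,84.24), P2=(190.27,30.55); sampled at t=k/4. Machine vertices: (178.65,47.46) → (173.06,53.41) → (173.13,65.32) → (178.87,83.21) → (190.27,107.07). Open path.

G21
G90
G0 X196.90 Y27.27
M4 S523
G01 X104.58 Y16.48 F2443
G01 X146.30 Y54.90
G0 X66.34 Y64.72
M4 S721
G01 X122.92 Y37.37 F896
G01 X15.52 Y70.68
G01 X165.45 Y86.04
G01 X89.66 Y54.51
G0 X143.15 Y51.45
M4 S523
G01 X57.06 Y59.41 F2443
G01 X158.54 Y5.01
G01 X131.46 Y48.89
G01 X37.90 Y124.94
G01 X143.39 Y40.40
G0 X98.09 Y120.79
M4 S721
G01 X139.03 Y120.79 F896
G01 X139.03 Y86.83
G01 X98.09 Y86.83
G01 X98.09 Y120.79
G0 X178.65 Y47.46
M4 S721
G01 X173.06 Y53.41 F896
G01 X173.13 Y65.32
G01 X178.87 Y83.21
G01 X190.27 Y107.07
M5
G0 X0.00 Y0.00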